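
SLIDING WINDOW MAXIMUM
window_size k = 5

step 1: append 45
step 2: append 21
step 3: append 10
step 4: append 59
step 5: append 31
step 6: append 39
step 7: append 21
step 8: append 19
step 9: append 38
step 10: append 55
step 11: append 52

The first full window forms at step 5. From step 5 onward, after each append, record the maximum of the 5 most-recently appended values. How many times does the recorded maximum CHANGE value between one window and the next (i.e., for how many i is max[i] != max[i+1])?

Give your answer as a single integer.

step 1: append 45 -> window=[45] (not full yet)
step 2: append 21 -> window=[45, 21] (not full yet)
step 3: append 10 -> window=[45, 21, 10] (not full yet)
step 4: append 59 -> window=[45, 21, 10, 59] (not full yet)
step 5: append 31 -> window=[45, 21, 10, 59, 31] -> max=59
step 6: append 39 -> window=[21, 10, 59, 31, 39] -> max=59
step 7: append 21 -> window=[10, 59, 31, 39, 21] -> max=59
step 8: append 19 -> window=[59, 31, 39, 21, 19] -> max=59
step 9: append 38 -> window=[31, 39, 21, 19, 38] -> max=39
step 10: append 55 -> window=[39, 21, 19, 38, 55] -> max=55
step 11: append 52 -> window=[21, 19, 38, 55, 52] -> max=55
Recorded maximums: 59 59 59 59 39 55 55
Changes between consecutive maximums: 2

Answer: 2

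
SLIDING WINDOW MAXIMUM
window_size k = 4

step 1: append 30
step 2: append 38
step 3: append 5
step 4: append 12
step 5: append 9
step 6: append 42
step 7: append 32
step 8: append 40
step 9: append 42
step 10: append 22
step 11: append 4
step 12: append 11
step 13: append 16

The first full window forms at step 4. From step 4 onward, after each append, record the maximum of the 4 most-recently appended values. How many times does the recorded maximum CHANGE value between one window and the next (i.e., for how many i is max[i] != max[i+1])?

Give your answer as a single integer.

step 1: append 30 -> window=[30] (not full yet)
step 2: append 38 -> window=[30, 38] (not full yet)
step 3: append 5 -> window=[30, 38, 5] (not full yet)
step 4: append 12 -> window=[30, 38, 5, 12] -> max=38
step 5: append 9 -> window=[38, 5, 12, 9] -> max=38
step 6: append 42 -> window=[5, 12, 9, 42] -> max=42
step 7: append 32 -> window=[12, 9, 42, 32] -> max=42
step 8: append 40 -> window=[9, 42, 32, 40] -> max=42
step 9: append 42 -> window=[42, 32, 40, 42] -> max=42
step 10: append 22 -> window=[32, 40, 42, 22] -> max=42
step 11: append 4 -> window=[40, 42, 22, 4] -> max=42
step 12: append 11 -> window=[42, 22, 4, 11] -> max=42
step 13: append 16 -> window=[22, 4, 11, 16] -> max=22
Recorded maximums: 38 38 42 42 42 42 42 42 42 22
Changes between consecutive maximums: 2

Answer: 2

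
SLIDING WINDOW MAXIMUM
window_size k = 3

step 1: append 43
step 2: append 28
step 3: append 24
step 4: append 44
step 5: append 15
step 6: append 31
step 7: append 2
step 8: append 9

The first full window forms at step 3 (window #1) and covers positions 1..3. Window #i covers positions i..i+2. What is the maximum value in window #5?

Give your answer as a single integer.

Answer: 31

Derivation:
step 1: append 43 -> window=[43] (not full yet)
step 2: append 28 -> window=[43, 28] (not full yet)
step 3: append 24 -> window=[43, 28, 24] -> max=43
step 4: append 44 -> window=[28, 24, 44] -> max=44
step 5: append 15 -> window=[24, 44, 15] -> max=44
step 6: append 31 -> window=[44, 15, 31] -> max=44
step 7: append 2 -> window=[15, 31, 2] -> max=31
Window #5 max = 31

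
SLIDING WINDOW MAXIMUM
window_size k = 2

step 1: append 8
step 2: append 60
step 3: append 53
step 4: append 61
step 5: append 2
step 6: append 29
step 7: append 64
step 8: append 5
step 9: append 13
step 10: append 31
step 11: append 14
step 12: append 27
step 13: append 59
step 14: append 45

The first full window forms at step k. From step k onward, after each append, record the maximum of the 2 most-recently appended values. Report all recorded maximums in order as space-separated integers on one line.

Answer: 60 60 61 61 29 64 64 13 31 31 27 59 59

Derivation:
step 1: append 8 -> window=[8] (not full yet)
step 2: append 60 -> window=[8, 60] -> max=60
step 3: append 53 -> window=[60, 53] -> max=60
step 4: append 61 -> window=[53, 61] -> max=61
step 5: append 2 -> window=[61, 2] -> max=61
step 6: append 29 -> window=[2, 29] -> max=29
step 7: append 64 -> window=[29, 64] -> max=64
step 8: append 5 -> window=[64, 5] -> max=64
step 9: append 13 -> window=[5, 13] -> max=13
step 10: append 31 -> window=[13, 31] -> max=31
step 11: append 14 -> window=[31, 14] -> max=31
step 12: append 27 -> window=[14, 27] -> max=27
step 13: append 59 -> window=[27, 59] -> max=59
step 14: append 45 -> window=[59, 45] -> max=59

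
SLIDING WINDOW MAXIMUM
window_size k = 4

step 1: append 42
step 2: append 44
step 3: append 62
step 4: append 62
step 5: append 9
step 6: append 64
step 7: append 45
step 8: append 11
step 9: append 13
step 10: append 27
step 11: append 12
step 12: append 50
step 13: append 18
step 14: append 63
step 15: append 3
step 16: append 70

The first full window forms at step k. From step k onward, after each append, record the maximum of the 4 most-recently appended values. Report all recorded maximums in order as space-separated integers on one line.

step 1: append 42 -> window=[42] (not full yet)
step 2: append 44 -> window=[42, 44] (not full yet)
step 3: append 62 -> window=[42, 44, 62] (not full yet)
step 4: append 62 -> window=[42, 44, 62, 62] -> max=62
step 5: append 9 -> window=[44, 62, 62, 9] -> max=62
step 6: append 64 -> window=[62, 62, 9, 64] -> max=64
step 7: append 45 -> window=[62, 9, 64, 45] -> max=64
step 8: append 11 -> window=[9, 64, 45, 11] -> max=64
step 9: append 13 -> window=[64, 45, 11, 13] -> max=64
step 10: append 27 -> window=[45, 11, 13, 27] -> max=45
step 11: append 12 -> window=[11, 13, 27, 12] -> max=27
step 12: append 50 -> window=[13, 27, 12, 50] -> max=50
step 13: append 18 -> window=[27, 12, 50, 18] -> max=50
step 14: append 63 -> window=[12, 50, 18, 63] -> max=63
step 15: append 3 -> window=[50, 18, 63, 3] -> max=63
step 16: append 70 -> window=[18, 63, 3, 70] -> max=70

Answer: 62 62 64 64 64 64 45 27 50 50 63 63 70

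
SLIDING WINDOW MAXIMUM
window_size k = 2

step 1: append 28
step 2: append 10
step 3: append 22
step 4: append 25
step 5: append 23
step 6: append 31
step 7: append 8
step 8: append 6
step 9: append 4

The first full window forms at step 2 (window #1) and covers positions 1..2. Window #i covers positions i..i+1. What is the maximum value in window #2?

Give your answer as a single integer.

Answer: 22

Derivation:
step 1: append 28 -> window=[28] (not full yet)
step 2: append 10 -> window=[28, 10] -> max=28
step 3: append 22 -> window=[10, 22] -> max=22
Window #2 max = 22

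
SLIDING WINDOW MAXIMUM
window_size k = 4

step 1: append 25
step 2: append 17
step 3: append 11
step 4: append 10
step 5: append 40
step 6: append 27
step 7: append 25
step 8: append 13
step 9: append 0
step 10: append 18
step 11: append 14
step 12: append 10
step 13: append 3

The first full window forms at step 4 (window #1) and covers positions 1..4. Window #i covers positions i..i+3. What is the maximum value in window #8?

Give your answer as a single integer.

step 1: append 25 -> window=[25] (not full yet)
step 2: append 17 -> window=[25, 17] (not full yet)
step 3: append 11 -> window=[25, 17, 11] (not full yet)
step 4: append 10 -> window=[25, 17, 11, 10] -> max=25
step 5: append 40 -> window=[17, 11, 10, 40] -> max=40
step 6: append 27 -> window=[11, 10, 40, 27] -> max=40
step 7: append 25 -> window=[10, 40, 27, 25] -> max=40
step 8: append 13 -> window=[40, 27, 25, 13] -> max=40
step 9: append 0 -> window=[27, 25, 13, 0] -> max=27
step 10: append 18 -> window=[25, 13, 0, 18] -> max=25
step 11: append 14 -> window=[13, 0, 18, 14] -> max=18
Window #8 max = 18

Answer: 18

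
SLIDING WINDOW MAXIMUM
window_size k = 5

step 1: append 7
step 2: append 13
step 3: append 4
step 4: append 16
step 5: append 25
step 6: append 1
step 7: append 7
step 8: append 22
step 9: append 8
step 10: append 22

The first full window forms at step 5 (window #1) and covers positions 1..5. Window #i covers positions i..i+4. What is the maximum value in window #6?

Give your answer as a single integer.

step 1: append 7 -> window=[7] (not full yet)
step 2: append 13 -> window=[7, 13] (not full yet)
step 3: append 4 -> window=[7, 13, 4] (not full yet)
step 4: append 16 -> window=[7, 13, 4, 16] (not full yet)
step 5: append 25 -> window=[7, 13, 4, 16, 25] -> max=25
step 6: append 1 -> window=[13, 4, 16, 25, 1] -> max=25
step 7: append 7 -> window=[4, 16, 25, 1, 7] -> max=25
step 8: append 22 -> window=[16, 25, 1, 7, 22] -> max=25
step 9: append 8 -> window=[25, 1, 7, 22, 8] -> max=25
step 10: append 22 -> window=[1, 7, 22, 8, 22] -> max=22
Window #6 max = 22

Answer: 22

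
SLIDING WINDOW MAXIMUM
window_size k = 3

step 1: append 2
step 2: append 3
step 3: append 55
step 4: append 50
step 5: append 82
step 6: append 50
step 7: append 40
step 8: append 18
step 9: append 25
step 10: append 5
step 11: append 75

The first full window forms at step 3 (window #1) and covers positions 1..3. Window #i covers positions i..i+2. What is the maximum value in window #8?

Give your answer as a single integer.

Answer: 25

Derivation:
step 1: append 2 -> window=[2] (not full yet)
step 2: append 3 -> window=[2, 3] (not full yet)
step 3: append 55 -> window=[2, 3, 55] -> max=55
step 4: append 50 -> window=[3, 55, 50] -> max=55
step 5: append 82 -> window=[55, 50, 82] -> max=82
step 6: append 50 -> window=[50, 82, 50] -> max=82
step 7: append 40 -> window=[82, 50, 40] -> max=82
step 8: append 18 -> window=[50, 40, 18] -> max=50
step 9: append 25 -> window=[40, 18, 25] -> max=40
step 10: append 5 -> window=[18, 25, 5] -> max=25
Window #8 max = 25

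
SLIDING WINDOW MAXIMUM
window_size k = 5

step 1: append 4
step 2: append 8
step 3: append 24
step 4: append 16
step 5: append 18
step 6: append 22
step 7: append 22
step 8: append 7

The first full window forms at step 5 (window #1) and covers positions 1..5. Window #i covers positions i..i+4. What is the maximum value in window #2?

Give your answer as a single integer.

Answer: 24

Derivation:
step 1: append 4 -> window=[4] (not full yet)
step 2: append 8 -> window=[4, 8] (not full yet)
step 3: append 24 -> window=[4, 8, 24] (not full yet)
step 4: append 16 -> window=[4, 8, 24, 16] (not full yet)
step 5: append 18 -> window=[4, 8, 24, 16, 18] -> max=24
step 6: append 22 -> window=[8, 24, 16, 18, 22] -> max=24
Window #2 max = 24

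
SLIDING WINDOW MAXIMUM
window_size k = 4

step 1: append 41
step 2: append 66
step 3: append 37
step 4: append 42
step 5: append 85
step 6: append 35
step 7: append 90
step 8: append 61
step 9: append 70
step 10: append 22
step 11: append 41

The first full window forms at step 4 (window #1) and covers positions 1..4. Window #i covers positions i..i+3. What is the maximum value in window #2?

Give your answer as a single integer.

step 1: append 41 -> window=[41] (not full yet)
step 2: append 66 -> window=[41, 66] (not full yet)
step 3: append 37 -> window=[41, 66, 37] (not full yet)
step 4: append 42 -> window=[41, 66, 37, 42] -> max=66
step 5: append 85 -> window=[66, 37, 42, 85] -> max=85
Window #2 max = 85

Answer: 85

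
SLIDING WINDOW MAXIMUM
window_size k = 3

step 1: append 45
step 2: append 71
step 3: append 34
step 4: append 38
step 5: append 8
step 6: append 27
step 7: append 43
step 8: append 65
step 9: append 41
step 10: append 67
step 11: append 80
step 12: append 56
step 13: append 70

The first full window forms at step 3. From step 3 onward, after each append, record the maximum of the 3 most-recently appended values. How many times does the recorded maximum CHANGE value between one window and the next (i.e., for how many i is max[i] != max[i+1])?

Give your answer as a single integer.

Answer: 5

Derivation:
step 1: append 45 -> window=[45] (not full yet)
step 2: append 71 -> window=[45, 71] (not full yet)
step 3: append 34 -> window=[45, 71, 34] -> max=71
step 4: append 38 -> window=[71, 34, 38] -> max=71
step 5: append 8 -> window=[34, 38, 8] -> max=38
step 6: append 27 -> window=[38, 8, 27] -> max=38
step 7: append 43 -> window=[8, 27, 43] -> max=43
step 8: append 65 -> window=[27, 43, 65] -> max=65
step 9: append 41 -> window=[43, 65, 41] -> max=65
step 10: append 67 -> window=[65, 41, 67] -> max=67
step 11: append 80 -> window=[41, 67, 80] -> max=80
step 12: append 56 -> window=[67, 80, 56] -> max=80
step 13: append 70 -> window=[80, 56, 70] -> max=80
Recorded maximums: 71 71 38 38 43 65 65 67 80 80 80
Changes between consecutive maximums: 5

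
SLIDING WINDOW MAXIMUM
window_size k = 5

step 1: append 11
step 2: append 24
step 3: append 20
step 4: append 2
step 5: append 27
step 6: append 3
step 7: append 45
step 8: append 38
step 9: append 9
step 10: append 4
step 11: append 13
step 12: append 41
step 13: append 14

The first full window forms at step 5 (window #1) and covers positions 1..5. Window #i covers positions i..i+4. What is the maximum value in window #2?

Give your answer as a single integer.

Answer: 27

Derivation:
step 1: append 11 -> window=[11] (not full yet)
step 2: append 24 -> window=[11, 24] (not full yet)
step 3: append 20 -> window=[11, 24, 20] (not full yet)
step 4: append 2 -> window=[11, 24, 20, 2] (not full yet)
step 5: append 27 -> window=[11, 24, 20, 2, 27] -> max=27
step 6: append 3 -> window=[24, 20, 2, 27, 3] -> max=27
Window #2 max = 27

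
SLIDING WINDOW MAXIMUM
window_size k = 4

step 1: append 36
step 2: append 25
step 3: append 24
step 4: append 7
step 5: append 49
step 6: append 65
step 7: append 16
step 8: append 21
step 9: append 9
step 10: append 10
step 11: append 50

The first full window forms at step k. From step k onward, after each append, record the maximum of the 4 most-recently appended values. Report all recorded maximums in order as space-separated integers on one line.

step 1: append 36 -> window=[36] (not full yet)
step 2: append 25 -> window=[36, 25] (not full yet)
step 3: append 24 -> window=[36, 25, 24] (not full yet)
step 4: append 7 -> window=[36, 25, 24, 7] -> max=36
step 5: append 49 -> window=[25, 24, 7, 49] -> max=49
step 6: append 65 -> window=[24, 7, 49, 65] -> max=65
step 7: append 16 -> window=[7, 49, 65, 16] -> max=65
step 8: append 21 -> window=[49, 65, 16, 21] -> max=65
step 9: append 9 -> window=[65, 16, 21, 9] -> max=65
step 10: append 10 -> window=[16, 21, 9, 10] -> max=21
step 11: append 50 -> window=[21, 9, 10, 50] -> max=50

Answer: 36 49 65 65 65 65 21 50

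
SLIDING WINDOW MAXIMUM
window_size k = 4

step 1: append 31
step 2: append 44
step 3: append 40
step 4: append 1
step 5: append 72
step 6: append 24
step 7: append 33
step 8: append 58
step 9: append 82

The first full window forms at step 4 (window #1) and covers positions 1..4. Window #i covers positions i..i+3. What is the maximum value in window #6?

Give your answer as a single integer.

step 1: append 31 -> window=[31] (not full yet)
step 2: append 44 -> window=[31, 44] (not full yet)
step 3: append 40 -> window=[31, 44, 40] (not full yet)
step 4: append 1 -> window=[31, 44, 40, 1] -> max=44
step 5: append 72 -> window=[44, 40, 1, 72] -> max=72
step 6: append 24 -> window=[40, 1, 72, 24] -> max=72
step 7: append 33 -> window=[1, 72, 24, 33] -> max=72
step 8: append 58 -> window=[72, 24, 33, 58] -> max=72
step 9: append 82 -> window=[24, 33, 58, 82] -> max=82
Window #6 max = 82

Answer: 82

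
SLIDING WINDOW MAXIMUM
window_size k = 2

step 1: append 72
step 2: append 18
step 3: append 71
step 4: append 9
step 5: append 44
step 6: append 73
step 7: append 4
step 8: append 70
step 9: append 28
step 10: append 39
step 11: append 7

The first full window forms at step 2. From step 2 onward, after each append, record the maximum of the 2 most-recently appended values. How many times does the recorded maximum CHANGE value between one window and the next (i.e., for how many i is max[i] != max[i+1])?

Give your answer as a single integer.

Answer: 5

Derivation:
step 1: append 72 -> window=[72] (not full yet)
step 2: append 18 -> window=[72, 18] -> max=72
step 3: append 71 -> window=[18, 71] -> max=71
step 4: append 9 -> window=[71, 9] -> max=71
step 5: append 44 -> window=[9, 44] -> max=44
step 6: append 73 -> window=[44, 73] -> max=73
step 7: append 4 -> window=[73, 4] -> max=73
step 8: append 70 -> window=[4, 70] -> max=70
step 9: append 28 -> window=[70, 28] -> max=70
step 10: append 39 -> window=[28, 39] -> max=39
step 11: append 7 -> window=[39, 7] -> max=39
Recorded maximums: 72 71 71 44 73 73 70 70 39 39
Changes between consecutive maximums: 5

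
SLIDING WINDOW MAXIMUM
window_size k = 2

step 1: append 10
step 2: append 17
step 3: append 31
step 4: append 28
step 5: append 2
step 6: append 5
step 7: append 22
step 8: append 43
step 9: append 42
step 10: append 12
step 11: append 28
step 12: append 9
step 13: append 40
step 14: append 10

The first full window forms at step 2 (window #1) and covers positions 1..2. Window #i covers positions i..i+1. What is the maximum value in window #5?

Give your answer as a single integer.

Answer: 5

Derivation:
step 1: append 10 -> window=[10] (not full yet)
step 2: append 17 -> window=[10, 17] -> max=17
step 3: append 31 -> window=[17, 31] -> max=31
step 4: append 28 -> window=[31, 28] -> max=31
step 5: append 2 -> window=[28, 2] -> max=28
step 6: append 5 -> window=[2, 5] -> max=5
Window #5 max = 5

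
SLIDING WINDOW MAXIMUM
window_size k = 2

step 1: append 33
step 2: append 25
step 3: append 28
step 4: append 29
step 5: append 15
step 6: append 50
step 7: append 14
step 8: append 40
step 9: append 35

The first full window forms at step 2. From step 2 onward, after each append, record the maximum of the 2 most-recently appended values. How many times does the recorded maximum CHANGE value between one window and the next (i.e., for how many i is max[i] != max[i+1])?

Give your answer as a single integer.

Answer: 4

Derivation:
step 1: append 33 -> window=[33] (not full yet)
step 2: append 25 -> window=[33, 25] -> max=33
step 3: append 28 -> window=[25, 28] -> max=28
step 4: append 29 -> window=[28, 29] -> max=29
step 5: append 15 -> window=[29, 15] -> max=29
step 6: append 50 -> window=[15, 50] -> max=50
step 7: append 14 -> window=[50, 14] -> max=50
step 8: append 40 -> window=[14, 40] -> max=40
step 9: append 35 -> window=[40, 35] -> max=40
Recorded maximums: 33 28 29 29 50 50 40 40
Changes between consecutive maximums: 4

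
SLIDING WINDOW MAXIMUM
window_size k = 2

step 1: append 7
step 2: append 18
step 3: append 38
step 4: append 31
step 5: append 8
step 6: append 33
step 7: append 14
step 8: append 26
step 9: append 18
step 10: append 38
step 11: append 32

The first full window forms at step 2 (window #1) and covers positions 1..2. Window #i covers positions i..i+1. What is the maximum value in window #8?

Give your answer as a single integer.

Answer: 26

Derivation:
step 1: append 7 -> window=[7] (not full yet)
step 2: append 18 -> window=[7, 18] -> max=18
step 3: append 38 -> window=[18, 38] -> max=38
step 4: append 31 -> window=[38, 31] -> max=38
step 5: append 8 -> window=[31, 8] -> max=31
step 6: append 33 -> window=[8, 33] -> max=33
step 7: append 14 -> window=[33, 14] -> max=33
step 8: append 26 -> window=[14, 26] -> max=26
step 9: append 18 -> window=[26, 18] -> max=26
Window #8 max = 26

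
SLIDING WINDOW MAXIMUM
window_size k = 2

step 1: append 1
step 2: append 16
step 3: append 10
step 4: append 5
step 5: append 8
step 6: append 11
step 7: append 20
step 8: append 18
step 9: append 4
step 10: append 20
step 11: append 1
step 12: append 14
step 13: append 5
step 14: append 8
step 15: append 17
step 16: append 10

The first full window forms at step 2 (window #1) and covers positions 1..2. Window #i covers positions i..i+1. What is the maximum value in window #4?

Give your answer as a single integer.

Answer: 8

Derivation:
step 1: append 1 -> window=[1] (not full yet)
step 2: append 16 -> window=[1, 16] -> max=16
step 3: append 10 -> window=[16, 10] -> max=16
step 4: append 5 -> window=[10, 5] -> max=10
step 5: append 8 -> window=[5, 8] -> max=8
Window #4 max = 8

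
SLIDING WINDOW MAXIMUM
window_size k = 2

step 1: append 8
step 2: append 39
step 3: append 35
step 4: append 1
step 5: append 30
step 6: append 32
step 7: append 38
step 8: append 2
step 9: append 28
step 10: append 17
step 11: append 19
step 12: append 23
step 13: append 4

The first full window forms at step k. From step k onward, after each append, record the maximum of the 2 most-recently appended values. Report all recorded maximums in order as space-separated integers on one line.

step 1: append 8 -> window=[8] (not full yet)
step 2: append 39 -> window=[8, 39] -> max=39
step 3: append 35 -> window=[39, 35] -> max=39
step 4: append 1 -> window=[35, 1] -> max=35
step 5: append 30 -> window=[1, 30] -> max=30
step 6: append 32 -> window=[30, 32] -> max=32
step 7: append 38 -> window=[32, 38] -> max=38
step 8: append 2 -> window=[38, 2] -> max=38
step 9: append 28 -> window=[2, 28] -> max=28
step 10: append 17 -> window=[28, 17] -> max=28
step 11: append 19 -> window=[17, 19] -> max=19
step 12: append 23 -> window=[19, 23] -> max=23
step 13: append 4 -> window=[23, 4] -> max=23

Answer: 39 39 35 30 32 38 38 28 28 19 23 23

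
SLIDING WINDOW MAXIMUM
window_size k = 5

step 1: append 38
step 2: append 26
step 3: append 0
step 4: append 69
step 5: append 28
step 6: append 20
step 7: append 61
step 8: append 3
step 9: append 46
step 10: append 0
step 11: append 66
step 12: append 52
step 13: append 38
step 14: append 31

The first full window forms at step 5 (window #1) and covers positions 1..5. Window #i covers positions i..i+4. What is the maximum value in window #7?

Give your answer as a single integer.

step 1: append 38 -> window=[38] (not full yet)
step 2: append 26 -> window=[38, 26] (not full yet)
step 3: append 0 -> window=[38, 26, 0] (not full yet)
step 4: append 69 -> window=[38, 26, 0, 69] (not full yet)
step 5: append 28 -> window=[38, 26, 0, 69, 28] -> max=69
step 6: append 20 -> window=[26, 0, 69, 28, 20] -> max=69
step 7: append 61 -> window=[0, 69, 28, 20, 61] -> max=69
step 8: append 3 -> window=[69, 28, 20, 61, 3] -> max=69
step 9: append 46 -> window=[28, 20, 61, 3, 46] -> max=61
step 10: append 0 -> window=[20, 61, 3, 46, 0] -> max=61
step 11: append 66 -> window=[61, 3, 46, 0, 66] -> max=66
Window #7 max = 66

Answer: 66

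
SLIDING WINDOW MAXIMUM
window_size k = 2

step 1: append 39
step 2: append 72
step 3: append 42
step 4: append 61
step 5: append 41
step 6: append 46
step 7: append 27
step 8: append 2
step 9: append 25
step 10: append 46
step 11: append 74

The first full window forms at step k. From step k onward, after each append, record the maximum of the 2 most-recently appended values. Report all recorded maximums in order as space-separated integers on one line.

Answer: 72 72 61 61 46 46 27 25 46 74

Derivation:
step 1: append 39 -> window=[39] (not full yet)
step 2: append 72 -> window=[39, 72] -> max=72
step 3: append 42 -> window=[72, 42] -> max=72
step 4: append 61 -> window=[42, 61] -> max=61
step 5: append 41 -> window=[61, 41] -> max=61
step 6: append 46 -> window=[41, 46] -> max=46
step 7: append 27 -> window=[46, 27] -> max=46
step 8: append 2 -> window=[27, 2] -> max=27
step 9: append 25 -> window=[2, 25] -> max=25
step 10: append 46 -> window=[25, 46] -> max=46
step 11: append 74 -> window=[46, 74] -> max=74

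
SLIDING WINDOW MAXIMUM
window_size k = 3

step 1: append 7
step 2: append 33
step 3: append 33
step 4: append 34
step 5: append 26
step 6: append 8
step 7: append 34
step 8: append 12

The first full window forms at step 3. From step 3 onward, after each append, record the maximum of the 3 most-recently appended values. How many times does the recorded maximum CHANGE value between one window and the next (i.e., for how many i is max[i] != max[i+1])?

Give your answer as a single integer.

Answer: 1

Derivation:
step 1: append 7 -> window=[7] (not full yet)
step 2: append 33 -> window=[7, 33] (not full yet)
step 3: append 33 -> window=[7, 33, 33] -> max=33
step 4: append 34 -> window=[33, 33, 34] -> max=34
step 5: append 26 -> window=[33, 34, 26] -> max=34
step 6: append 8 -> window=[34, 26, 8] -> max=34
step 7: append 34 -> window=[26, 8, 34] -> max=34
step 8: append 12 -> window=[8, 34, 12] -> max=34
Recorded maximums: 33 34 34 34 34 34
Changes between consecutive maximums: 1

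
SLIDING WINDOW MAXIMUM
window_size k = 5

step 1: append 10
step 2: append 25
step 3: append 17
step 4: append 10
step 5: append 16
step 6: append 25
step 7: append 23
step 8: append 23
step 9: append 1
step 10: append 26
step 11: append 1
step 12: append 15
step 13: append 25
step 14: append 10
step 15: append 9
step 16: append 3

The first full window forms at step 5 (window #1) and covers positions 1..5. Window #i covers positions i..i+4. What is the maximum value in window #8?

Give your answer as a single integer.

step 1: append 10 -> window=[10] (not full yet)
step 2: append 25 -> window=[10, 25] (not full yet)
step 3: append 17 -> window=[10, 25, 17] (not full yet)
step 4: append 10 -> window=[10, 25, 17, 10] (not full yet)
step 5: append 16 -> window=[10, 25, 17, 10, 16] -> max=25
step 6: append 25 -> window=[25, 17, 10, 16, 25] -> max=25
step 7: append 23 -> window=[17, 10, 16, 25, 23] -> max=25
step 8: append 23 -> window=[10, 16, 25, 23, 23] -> max=25
step 9: append 1 -> window=[16, 25, 23, 23, 1] -> max=25
step 10: append 26 -> window=[25, 23, 23, 1, 26] -> max=26
step 11: append 1 -> window=[23, 23, 1, 26, 1] -> max=26
step 12: append 15 -> window=[23, 1, 26, 1, 15] -> max=26
Window #8 max = 26

Answer: 26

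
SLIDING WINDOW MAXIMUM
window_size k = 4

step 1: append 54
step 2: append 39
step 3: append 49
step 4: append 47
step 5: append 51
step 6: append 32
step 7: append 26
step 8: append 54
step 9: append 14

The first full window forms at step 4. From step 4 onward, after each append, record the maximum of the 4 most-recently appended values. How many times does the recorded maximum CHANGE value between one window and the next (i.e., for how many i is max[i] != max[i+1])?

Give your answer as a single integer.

Answer: 2

Derivation:
step 1: append 54 -> window=[54] (not full yet)
step 2: append 39 -> window=[54, 39] (not full yet)
step 3: append 49 -> window=[54, 39, 49] (not full yet)
step 4: append 47 -> window=[54, 39, 49, 47] -> max=54
step 5: append 51 -> window=[39, 49, 47, 51] -> max=51
step 6: append 32 -> window=[49, 47, 51, 32] -> max=51
step 7: append 26 -> window=[47, 51, 32, 26] -> max=51
step 8: append 54 -> window=[51, 32, 26, 54] -> max=54
step 9: append 14 -> window=[32, 26, 54, 14] -> max=54
Recorded maximums: 54 51 51 51 54 54
Changes between consecutive maximums: 2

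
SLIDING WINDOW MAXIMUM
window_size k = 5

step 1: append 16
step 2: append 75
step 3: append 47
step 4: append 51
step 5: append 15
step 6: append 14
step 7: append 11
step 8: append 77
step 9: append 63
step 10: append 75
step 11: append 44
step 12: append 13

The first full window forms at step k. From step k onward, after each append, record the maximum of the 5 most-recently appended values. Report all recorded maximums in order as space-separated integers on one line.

step 1: append 16 -> window=[16] (not full yet)
step 2: append 75 -> window=[16, 75] (not full yet)
step 3: append 47 -> window=[16, 75, 47] (not full yet)
step 4: append 51 -> window=[16, 75, 47, 51] (not full yet)
step 5: append 15 -> window=[16, 75, 47, 51, 15] -> max=75
step 6: append 14 -> window=[75, 47, 51, 15, 14] -> max=75
step 7: append 11 -> window=[47, 51, 15, 14, 11] -> max=51
step 8: append 77 -> window=[51, 15, 14, 11, 77] -> max=77
step 9: append 63 -> window=[15, 14, 11, 77, 63] -> max=77
step 10: append 75 -> window=[14, 11, 77, 63, 75] -> max=77
step 11: append 44 -> window=[11, 77, 63, 75, 44] -> max=77
step 12: append 13 -> window=[77, 63, 75, 44, 13] -> max=77

Answer: 75 75 51 77 77 77 77 77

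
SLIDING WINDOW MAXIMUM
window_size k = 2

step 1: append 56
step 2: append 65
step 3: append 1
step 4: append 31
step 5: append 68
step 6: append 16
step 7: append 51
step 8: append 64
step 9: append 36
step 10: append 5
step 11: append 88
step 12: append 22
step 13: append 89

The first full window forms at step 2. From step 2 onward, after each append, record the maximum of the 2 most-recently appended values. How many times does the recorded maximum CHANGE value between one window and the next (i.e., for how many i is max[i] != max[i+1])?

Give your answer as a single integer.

step 1: append 56 -> window=[56] (not full yet)
step 2: append 65 -> window=[56, 65] -> max=65
step 3: append 1 -> window=[65, 1] -> max=65
step 4: append 31 -> window=[1, 31] -> max=31
step 5: append 68 -> window=[31, 68] -> max=68
step 6: append 16 -> window=[68, 16] -> max=68
step 7: append 51 -> window=[16, 51] -> max=51
step 8: append 64 -> window=[51, 64] -> max=64
step 9: append 36 -> window=[64, 36] -> max=64
step 10: append 5 -> window=[36, 5] -> max=36
step 11: append 88 -> window=[5, 88] -> max=88
step 12: append 22 -> window=[88, 22] -> max=88
step 13: append 89 -> window=[22, 89] -> max=89
Recorded maximums: 65 65 31 68 68 51 64 64 36 88 88 89
Changes between consecutive maximums: 7

Answer: 7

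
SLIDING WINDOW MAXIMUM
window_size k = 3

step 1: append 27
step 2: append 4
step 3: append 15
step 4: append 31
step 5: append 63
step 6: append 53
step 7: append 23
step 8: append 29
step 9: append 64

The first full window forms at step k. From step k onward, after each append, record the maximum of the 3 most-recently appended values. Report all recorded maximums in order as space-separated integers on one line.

step 1: append 27 -> window=[27] (not full yet)
step 2: append 4 -> window=[27, 4] (not full yet)
step 3: append 15 -> window=[27, 4, 15] -> max=27
step 4: append 31 -> window=[4, 15, 31] -> max=31
step 5: append 63 -> window=[15, 31, 63] -> max=63
step 6: append 53 -> window=[31, 63, 53] -> max=63
step 7: append 23 -> window=[63, 53, 23] -> max=63
step 8: append 29 -> window=[53, 23, 29] -> max=53
step 9: append 64 -> window=[23, 29, 64] -> max=64

Answer: 27 31 63 63 63 53 64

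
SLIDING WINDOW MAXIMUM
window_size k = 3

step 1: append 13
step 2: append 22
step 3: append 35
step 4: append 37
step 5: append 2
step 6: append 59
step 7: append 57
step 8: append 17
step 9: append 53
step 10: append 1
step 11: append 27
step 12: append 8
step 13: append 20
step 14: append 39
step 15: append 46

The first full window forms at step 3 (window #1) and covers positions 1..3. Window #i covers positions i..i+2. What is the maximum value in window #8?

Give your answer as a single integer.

step 1: append 13 -> window=[13] (not full yet)
step 2: append 22 -> window=[13, 22] (not full yet)
step 3: append 35 -> window=[13, 22, 35] -> max=35
step 4: append 37 -> window=[22, 35, 37] -> max=37
step 5: append 2 -> window=[35, 37, 2] -> max=37
step 6: append 59 -> window=[37, 2, 59] -> max=59
step 7: append 57 -> window=[2, 59, 57] -> max=59
step 8: append 17 -> window=[59, 57, 17] -> max=59
step 9: append 53 -> window=[57, 17, 53] -> max=57
step 10: append 1 -> window=[17, 53, 1] -> max=53
Window #8 max = 53

Answer: 53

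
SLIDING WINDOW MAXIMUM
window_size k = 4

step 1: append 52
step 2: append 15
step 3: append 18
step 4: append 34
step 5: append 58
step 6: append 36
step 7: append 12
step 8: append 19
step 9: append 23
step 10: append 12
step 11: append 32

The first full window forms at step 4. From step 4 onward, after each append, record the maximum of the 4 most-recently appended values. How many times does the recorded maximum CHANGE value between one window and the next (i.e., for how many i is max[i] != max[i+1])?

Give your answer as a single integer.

Answer: 4

Derivation:
step 1: append 52 -> window=[52] (not full yet)
step 2: append 15 -> window=[52, 15] (not full yet)
step 3: append 18 -> window=[52, 15, 18] (not full yet)
step 4: append 34 -> window=[52, 15, 18, 34] -> max=52
step 5: append 58 -> window=[15, 18, 34, 58] -> max=58
step 6: append 36 -> window=[18, 34, 58, 36] -> max=58
step 7: append 12 -> window=[34, 58, 36, 12] -> max=58
step 8: append 19 -> window=[58, 36, 12, 19] -> max=58
step 9: append 23 -> window=[36, 12, 19, 23] -> max=36
step 10: append 12 -> window=[12, 19, 23, 12] -> max=23
step 11: append 32 -> window=[19, 23, 12, 32] -> max=32
Recorded maximums: 52 58 58 58 58 36 23 32
Changes between consecutive maximums: 4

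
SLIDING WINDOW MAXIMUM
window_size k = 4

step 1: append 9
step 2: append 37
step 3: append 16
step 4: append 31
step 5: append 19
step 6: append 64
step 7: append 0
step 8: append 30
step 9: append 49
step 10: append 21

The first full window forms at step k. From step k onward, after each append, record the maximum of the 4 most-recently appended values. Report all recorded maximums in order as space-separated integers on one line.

step 1: append 9 -> window=[9] (not full yet)
step 2: append 37 -> window=[9, 37] (not full yet)
step 3: append 16 -> window=[9, 37, 16] (not full yet)
step 4: append 31 -> window=[9, 37, 16, 31] -> max=37
step 5: append 19 -> window=[37, 16, 31, 19] -> max=37
step 6: append 64 -> window=[16, 31, 19, 64] -> max=64
step 7: append 0 -> window=[31, 19, 64, 0] -> max=64
step 8: append 30 -> window=[19, 64, 0, 30] -> max=64
step 9: append 49 -> window=[64, 0, 30, 49] -> max=64
step 10: append 21 -> window=[0, 30, 49, 21] -> max=49

Answer: 37 37 64 64 64 64 49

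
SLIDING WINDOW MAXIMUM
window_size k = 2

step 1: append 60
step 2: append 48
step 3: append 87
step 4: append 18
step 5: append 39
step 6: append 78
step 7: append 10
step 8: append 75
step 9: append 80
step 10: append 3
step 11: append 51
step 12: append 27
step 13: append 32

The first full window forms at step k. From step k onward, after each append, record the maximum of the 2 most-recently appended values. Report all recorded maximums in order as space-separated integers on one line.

Answer: 60 87 87 39 78 78 75 80 80 51 51 32

Derivation:
step 1: append 60 -> window=[60] (not full yet)
step 2: append 48 -> window=[60, 48] -> max=60
step 3: append 87 -> window=[48, 87] -> max=87
step 4: append 18 -> window=[87, 18] -> max=87
step 5: append 39 -> window=[18, 39] -> max=39
step 6: append 78 -> window=[39, 78] -> max=78
step 7: append 10 -> window=[78, 10] -> max=78
step 8: append 75 -> window=[10, 75] -> max=75
step 9: append 80 -> window=[75, 80] -> max=80
step 10: append 3 -> window=[80, 3] -> max=80
step 11: append 51 -> window=[3, 51] -> max=51
step 12: append 27 -> window=[51, 27] -> max=51
step 13: append 32 -> window=[27, 32] -> max=32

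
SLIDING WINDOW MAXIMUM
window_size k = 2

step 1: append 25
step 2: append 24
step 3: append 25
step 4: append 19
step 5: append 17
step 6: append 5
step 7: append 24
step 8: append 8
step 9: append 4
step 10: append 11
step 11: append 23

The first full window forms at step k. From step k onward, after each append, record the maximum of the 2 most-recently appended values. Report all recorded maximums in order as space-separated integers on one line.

step 1: append 25 -> window=[25] (not full yet)
step 2: append 24 -> window=[25, 24] -> max=25
step 3: append 25 -> window=[24, 25] -> max=25
step 4: append 19 -> window=[25, 19] -> max=25
step 5: append 17 -> window=[19, 17] -> max=19
step 6: append 5 -> window=[17, 5] -> max=17
step 7: append 24 -> window=[5, 24] -> max=24
step 8: append 8 -> window=[24, 8] -> max=24
step 9: append 4 -> window=[8, 4] -> max=8
step 10: append 11 -> window=[4, 11] -> max=11
step 11: append 23 -> window=[11, 23] -> max=23

Answer: 25 25 25 19 17 24 24 8 11 23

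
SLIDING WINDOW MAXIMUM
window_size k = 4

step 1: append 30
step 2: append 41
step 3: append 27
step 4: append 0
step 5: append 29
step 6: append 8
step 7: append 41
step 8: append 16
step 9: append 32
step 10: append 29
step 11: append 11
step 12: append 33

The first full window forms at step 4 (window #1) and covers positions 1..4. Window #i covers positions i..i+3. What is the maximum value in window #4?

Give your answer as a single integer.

step 1: append 30 -> window=[30] (not full yet)
step 2: append 41 -> window=[30, 41] (not full yet)
step 3: append 27 -> window=[30, 41, 27] (not full yet)
step 4: append 0 -> window=[30, 41, 27, 0] -> max=41
step 5: append 29 -> window=[41, 27, 0, 29] -> max=41
step 6: append 8 -> window=[27, 0, 29, 8] -> max=29
step 7: append 41 -> window=[0, 29, 8, 41] -> max=41
Window #4 max = 41

Answer: 41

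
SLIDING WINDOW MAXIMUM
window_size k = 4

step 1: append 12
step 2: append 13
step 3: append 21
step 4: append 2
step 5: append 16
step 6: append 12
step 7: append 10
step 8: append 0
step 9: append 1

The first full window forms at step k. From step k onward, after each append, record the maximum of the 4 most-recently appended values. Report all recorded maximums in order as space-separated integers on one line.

Answer: 21 21 21 16 16 12

Derivation:
step 1: append 12 -> window=[12] (not full yet)
step 2: append 13 -> window=[12, 13] (not full yet)
step 3: append 21 -> window=[12, 13, 21] (not full yet)
step 4: append 2 -> window=[12, 13, 21, 2] -> max=21
step 5: append 16 -> window=[13, 21, 2, 16] -> max=21
step 6: append 12 -> window=[21, 2, 16, 12] -> max=21
step 7: append 10 -> window=[2, 16, 12, 10] -> max=16
step 8: append 0 -> window=[16, 12, 10, 0] -> max=16
step 9: append 1 -> window=[12, 10, 0, 1] -> max=12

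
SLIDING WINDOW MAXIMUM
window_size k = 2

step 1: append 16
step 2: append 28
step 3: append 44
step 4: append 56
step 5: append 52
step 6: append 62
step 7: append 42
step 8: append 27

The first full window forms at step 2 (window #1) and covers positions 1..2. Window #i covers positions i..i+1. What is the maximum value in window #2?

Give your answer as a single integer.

Answer: 44

Derivation:
step 1: append 16 -> window=[16] (not full yet)
step 2: append 28 -> window=[16, 28] -> max=28
step 3: append 44 -> window=[28, 44] -> max=44
Window #2 max = 44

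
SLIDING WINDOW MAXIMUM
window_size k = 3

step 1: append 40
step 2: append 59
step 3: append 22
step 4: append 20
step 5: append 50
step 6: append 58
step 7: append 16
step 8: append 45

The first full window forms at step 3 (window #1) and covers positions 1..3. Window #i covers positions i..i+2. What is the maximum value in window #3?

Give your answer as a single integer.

Answer: 50

Derivation:
step 1: append 40 -> window=[40] (not full yet)
step 2: append 59 -> window=[40, 59] (not full yet)
step 3: append 22 -> window=[40, 59, 22] -> max=59
step 4: append 20 -> window=[59, 22, 20] -> max=59
step 5: append 50 -> window=[22, 20, 50] -> max=50
Window #3 max = 50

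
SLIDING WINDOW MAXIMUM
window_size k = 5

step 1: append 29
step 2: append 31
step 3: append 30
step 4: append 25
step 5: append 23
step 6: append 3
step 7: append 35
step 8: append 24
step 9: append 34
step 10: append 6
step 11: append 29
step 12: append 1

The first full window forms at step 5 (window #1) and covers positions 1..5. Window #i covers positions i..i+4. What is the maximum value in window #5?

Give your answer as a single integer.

Answer: 35

Derivation:
step 1: append 29 -> window=[29] (not full yet)
step 2: append 31 -> window=[29, 31] (not full yet)
step 3: append 30 -> window=[29, 31, 30] (not full yet)
step 4: append 25 -> window=[29, 31, 30, 25] (not full yet)
step 5: append 23 -> window=[29, 31, 30, 25, 23] -> max=31
step 6: append 3 -> window=[31, 30, 25, 23, 3] -> max=31
step 7: append 35 -> window=[30, 25, 23, 3, 35] -> max=35
step 8: append 24 -> window=[25, 23, 3, 35, 24] -> max=35
step 9: append 34 -> window=[23, 3, 35, 24, 34] -> max=35
Window #5 max = 35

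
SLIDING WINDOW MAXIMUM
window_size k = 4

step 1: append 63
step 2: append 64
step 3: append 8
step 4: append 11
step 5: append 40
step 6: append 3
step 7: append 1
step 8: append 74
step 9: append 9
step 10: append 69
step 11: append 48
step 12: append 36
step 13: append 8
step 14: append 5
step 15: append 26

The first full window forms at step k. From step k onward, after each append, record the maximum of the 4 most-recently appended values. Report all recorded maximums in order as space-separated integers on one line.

Answer: 64 64 40 40 74 74 74 74 69 69 48 36

Derivation:
step 1: append 63 -> window=[63] (not full yet)
step 2: append 64 -> window=[63, 64] (not full yet)
step 3: append 8 -> window=[63, 64, 8] (not full yet)
step 4: append 11 -> window=[63, 64, 8, 11] -> max=64
step 5: append 40 -> window=[64, 8, 11, 40] -> max=64
step 6: append 3 -> window=[8, 11, 40, 3] -> max=40
step 7: append 1 -> window=[11, 40, 3, 1] -> max=40
step 8: append 74 -> window=[40, 3, 1, 74] -> max=74
step 9: append 9 -> window=[3, 1, 74, 9] -> max=74
step 10: append 69 -> window=[1, 74, 9, 69] -> max=74
step 11: append 48 -> window=[74, 9, 69, 48] -> max=74
step 12: append 36 -> window=[9, 69, 48, 36] -> max=69
step 13: append 8 -> window=[69, 48, 36, 8] -> max=69
step 14: append 5 -> window=[48, 36, 8, 5] -> max=48
step 15: append 26 -> window=[36, 8, 5, 26] -> max=36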